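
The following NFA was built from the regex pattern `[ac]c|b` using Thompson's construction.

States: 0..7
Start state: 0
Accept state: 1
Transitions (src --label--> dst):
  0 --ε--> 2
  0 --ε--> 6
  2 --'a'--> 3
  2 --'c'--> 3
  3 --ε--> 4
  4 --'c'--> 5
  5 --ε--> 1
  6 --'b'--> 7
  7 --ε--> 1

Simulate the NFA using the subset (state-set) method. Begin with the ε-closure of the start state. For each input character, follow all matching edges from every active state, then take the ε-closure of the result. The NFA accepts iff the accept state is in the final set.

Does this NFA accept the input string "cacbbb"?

Answer: REJECT

Trace:
S₀ = ε-closure({0}) = {0,2,6}
'c' @ 1: {3,4}
'a' @ 2: {}  — dead — no transitions
rest 'cbbb' ignored (set empty)
final: {}; accept 1 not in set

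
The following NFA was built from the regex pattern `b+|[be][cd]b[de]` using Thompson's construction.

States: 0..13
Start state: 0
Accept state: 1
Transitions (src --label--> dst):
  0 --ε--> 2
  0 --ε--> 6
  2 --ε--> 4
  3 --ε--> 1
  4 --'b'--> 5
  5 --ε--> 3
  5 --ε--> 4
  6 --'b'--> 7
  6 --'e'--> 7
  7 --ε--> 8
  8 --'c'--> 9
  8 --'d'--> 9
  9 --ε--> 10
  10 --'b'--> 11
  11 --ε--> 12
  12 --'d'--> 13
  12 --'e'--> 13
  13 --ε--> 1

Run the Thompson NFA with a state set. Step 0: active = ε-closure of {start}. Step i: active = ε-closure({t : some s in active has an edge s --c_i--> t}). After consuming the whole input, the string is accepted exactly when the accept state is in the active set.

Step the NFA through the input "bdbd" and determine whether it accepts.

Answer: ACCEPT

Trace:
S₀ = ε-closure({0}) = {0,2,4,6}
'b' @ 1: {1,3,4,5,7,8}  [accepting]
'd' @ 2: {9,10}
'b' @ 3: {11,12}
'd' @ 4: {1,13}  [accepting]
after full input: {1,13}  (accept=1 in)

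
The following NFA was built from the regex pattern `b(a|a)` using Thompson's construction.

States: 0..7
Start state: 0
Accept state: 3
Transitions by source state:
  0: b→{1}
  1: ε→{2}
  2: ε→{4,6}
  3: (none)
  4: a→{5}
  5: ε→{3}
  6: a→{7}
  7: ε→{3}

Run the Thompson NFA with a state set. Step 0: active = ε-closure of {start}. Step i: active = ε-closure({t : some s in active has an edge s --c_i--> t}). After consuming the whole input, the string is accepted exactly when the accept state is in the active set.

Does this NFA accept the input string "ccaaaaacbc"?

start: ε-closure({0}) = {0}
'c' @ 1: {}  — state set empty
rest 'caaaaacbc' ignored (set empty)
after full input: {}  (accept=3 not in)

Answer: REJECT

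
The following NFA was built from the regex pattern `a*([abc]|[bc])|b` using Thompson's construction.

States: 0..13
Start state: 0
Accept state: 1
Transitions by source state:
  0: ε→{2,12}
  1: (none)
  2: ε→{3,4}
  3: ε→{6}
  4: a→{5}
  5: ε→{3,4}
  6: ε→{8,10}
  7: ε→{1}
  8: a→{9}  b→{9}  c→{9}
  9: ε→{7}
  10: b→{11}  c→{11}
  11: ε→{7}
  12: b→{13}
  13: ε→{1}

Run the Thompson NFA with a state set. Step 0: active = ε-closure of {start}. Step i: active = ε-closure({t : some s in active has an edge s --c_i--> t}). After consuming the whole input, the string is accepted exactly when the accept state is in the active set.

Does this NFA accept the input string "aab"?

Answer: ACCEPT

Steps:
start: ε-closure({0}) = {0,2,3,4,6,8,10,12}
'a' @ 1: {1,3,4,5,6,7,8,9,10}  ✓accept
'a' @ 2: {1,3,4,5,6,7,8,9,10}  ✓accept
'b' @ 3: {1,7,9,11}  ✓accept
final: {1,7,9,11}; accept 1 in set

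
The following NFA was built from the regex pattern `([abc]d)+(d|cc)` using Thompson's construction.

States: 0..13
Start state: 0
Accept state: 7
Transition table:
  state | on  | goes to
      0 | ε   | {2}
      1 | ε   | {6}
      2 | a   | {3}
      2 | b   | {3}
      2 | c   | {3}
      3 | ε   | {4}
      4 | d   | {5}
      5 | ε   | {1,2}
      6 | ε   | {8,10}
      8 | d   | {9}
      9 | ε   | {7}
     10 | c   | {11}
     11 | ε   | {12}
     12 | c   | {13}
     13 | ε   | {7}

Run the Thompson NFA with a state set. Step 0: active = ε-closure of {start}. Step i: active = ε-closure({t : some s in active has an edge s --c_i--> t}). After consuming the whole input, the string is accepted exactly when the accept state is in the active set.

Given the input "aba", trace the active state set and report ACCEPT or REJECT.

initial (ε-close {0}): {0,2}
'a' @ 1: {3,4}
'b' @ 2: {}  — dead — no transitions
rest 'a' ignored (set empty)
after full input: {}  (accept=7 not in)

Answer: REJECT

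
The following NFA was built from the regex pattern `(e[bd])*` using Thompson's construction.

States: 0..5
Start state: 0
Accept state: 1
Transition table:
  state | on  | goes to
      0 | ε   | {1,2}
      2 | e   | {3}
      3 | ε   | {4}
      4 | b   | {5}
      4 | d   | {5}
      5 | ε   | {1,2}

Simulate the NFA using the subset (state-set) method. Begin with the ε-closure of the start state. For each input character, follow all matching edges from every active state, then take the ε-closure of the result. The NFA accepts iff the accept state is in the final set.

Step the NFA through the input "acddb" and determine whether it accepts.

Answer: REJECT

Trace:
start: ε-closure({0}) = {0,1,2}
'a' @ 1: {}  — state set empty
rest 'cddb' ignored (set empty)
final: {}; accept 1 not in set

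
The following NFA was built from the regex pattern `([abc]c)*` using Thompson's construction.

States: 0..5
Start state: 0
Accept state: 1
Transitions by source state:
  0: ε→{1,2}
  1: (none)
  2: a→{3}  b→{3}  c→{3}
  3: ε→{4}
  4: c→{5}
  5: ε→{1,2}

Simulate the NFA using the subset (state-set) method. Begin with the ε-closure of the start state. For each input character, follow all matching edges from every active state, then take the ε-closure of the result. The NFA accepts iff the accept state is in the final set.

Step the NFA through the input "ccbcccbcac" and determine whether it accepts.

Answer: ACCEPT

Steps:
S₀ = ε-closure({0}) = {0,1,2}
'c' @ 1: {3,4}
'c' @ 2: {1,2,5}  ✓accept
'b' @ 3: {3,4}
'c' @ 4: {1,2,5}  ✓accept
'c' @ 5: {3,4}
'c' @ 6: {1,2,5}  ✓accept
'b' @ 7: {3,4}
'c' @ 8: {1,2,5}  ✓accept
'a' @ 9: {3,4}
'c' @ 10: {1,2,5}  ✓accept
end set {1,2,5} — state 1 in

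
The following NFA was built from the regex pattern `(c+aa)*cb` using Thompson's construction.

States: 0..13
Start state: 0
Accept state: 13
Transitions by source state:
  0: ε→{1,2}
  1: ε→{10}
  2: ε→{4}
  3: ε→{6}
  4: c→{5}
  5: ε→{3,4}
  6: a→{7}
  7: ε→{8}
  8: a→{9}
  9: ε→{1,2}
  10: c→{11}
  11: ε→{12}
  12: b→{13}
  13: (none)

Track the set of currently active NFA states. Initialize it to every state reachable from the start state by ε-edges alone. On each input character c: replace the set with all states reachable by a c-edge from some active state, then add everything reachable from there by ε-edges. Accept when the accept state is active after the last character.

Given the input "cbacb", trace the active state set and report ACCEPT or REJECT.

Answer: REJECT

Derivation:
initial (ε-close {0}): {0,1,2,4,10}
'c' @ 1: {3,4,5,6,11,12}
'b' @ 2: {13}  ✓accept
'a' @ 3: {}  — state set empty
rest 'cb' ignored (set empty)
final: {}; accept 13 not in set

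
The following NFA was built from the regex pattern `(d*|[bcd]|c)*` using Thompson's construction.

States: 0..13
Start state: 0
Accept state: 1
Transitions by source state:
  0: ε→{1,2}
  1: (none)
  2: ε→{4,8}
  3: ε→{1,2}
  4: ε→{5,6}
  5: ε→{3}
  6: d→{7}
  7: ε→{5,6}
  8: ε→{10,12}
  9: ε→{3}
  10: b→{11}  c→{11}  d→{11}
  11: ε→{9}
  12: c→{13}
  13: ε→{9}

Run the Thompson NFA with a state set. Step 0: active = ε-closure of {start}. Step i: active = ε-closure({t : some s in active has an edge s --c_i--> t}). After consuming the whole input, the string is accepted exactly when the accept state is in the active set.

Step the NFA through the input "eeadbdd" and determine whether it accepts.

Answer: REJECT

Trace:
S₀ = ε-closure({0}) = {0,1,2,3,4,5,6,8,10,12}
'e' @ 1: {}  — state set empty
rest 'eadbdd' ignored (set empty)
final: {}; accept 1 not in set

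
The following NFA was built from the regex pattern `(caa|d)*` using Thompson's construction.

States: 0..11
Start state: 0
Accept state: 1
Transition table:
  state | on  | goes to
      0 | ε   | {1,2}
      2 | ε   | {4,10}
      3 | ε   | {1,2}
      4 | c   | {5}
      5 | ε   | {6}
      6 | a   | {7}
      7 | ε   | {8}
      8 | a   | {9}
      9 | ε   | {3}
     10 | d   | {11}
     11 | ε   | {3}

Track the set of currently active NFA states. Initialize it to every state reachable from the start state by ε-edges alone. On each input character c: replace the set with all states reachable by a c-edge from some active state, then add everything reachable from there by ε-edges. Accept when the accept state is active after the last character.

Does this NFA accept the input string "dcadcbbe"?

Answer: REJECT

Derivation:
S₀ = ε-closure({0}) = {0,1,2,4,10}
'd' @ 1: {1,2,3,4,10,11}  (accept∈set)
'c' @ 2: {5,6}
'a' @ 3: {7,8}
'd' @ 4: {}  — no active states
rest 'cbbe' ignored (set empty)
final: {}; accept 1 not in set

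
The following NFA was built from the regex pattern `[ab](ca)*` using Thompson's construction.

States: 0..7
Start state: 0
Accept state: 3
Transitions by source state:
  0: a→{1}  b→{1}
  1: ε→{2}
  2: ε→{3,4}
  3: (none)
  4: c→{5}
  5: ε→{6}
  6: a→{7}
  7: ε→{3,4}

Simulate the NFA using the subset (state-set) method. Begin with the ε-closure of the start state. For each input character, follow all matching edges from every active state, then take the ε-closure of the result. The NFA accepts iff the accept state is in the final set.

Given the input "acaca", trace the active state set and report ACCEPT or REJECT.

Answer: ACCEPT

Steps:
initial (ε-close {0}): {0}
'a' @ 1: {1,2,3,4}  [accepting]
'c' @ 2: {5,6}
'a' @ 3: {3,4,7}  [accepting]
'c' @ 4: {5,6}
'a' @ 5: {3,4,7}  [accepting]
final: {3,4,7}; accept 3 in set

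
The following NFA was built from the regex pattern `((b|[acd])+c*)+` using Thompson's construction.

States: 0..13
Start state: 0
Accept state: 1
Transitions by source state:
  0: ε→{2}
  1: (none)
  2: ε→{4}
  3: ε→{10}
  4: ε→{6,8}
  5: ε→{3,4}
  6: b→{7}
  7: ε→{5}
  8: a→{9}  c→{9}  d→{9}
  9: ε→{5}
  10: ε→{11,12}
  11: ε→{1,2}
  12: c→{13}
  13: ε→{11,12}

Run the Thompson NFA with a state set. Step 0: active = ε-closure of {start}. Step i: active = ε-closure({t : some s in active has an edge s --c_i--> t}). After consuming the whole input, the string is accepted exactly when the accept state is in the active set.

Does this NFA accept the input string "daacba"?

Answer: ACCEPT

Derivation:
S₀ = ε-closure({0}) = {0,2,4,6,8}
'd' @ 1: {1,2,3,4,5,6,8,9,10,11,12}  [accepting]
'a' @ 2: {1,2,3,4,5,6,8,9,10,11,12}  [accepting]
'a' @ 3: {1,2,3,4,5,6,8,9,10,11,12}  [accepting]
'c' @ 4: {1,2,3,4,5,6,8,9,10,11,12,13}  [accepting]
'b' @ 5: {1,2,3,4,5,6,7,8,10,11,12}  [accepting]
'a' @ 6: {1,2,3,4,5,6,8,9,10,11,12}  [accepting]
end set {1,2,3,4,5,6,8,9,10,11,12} — state 1 in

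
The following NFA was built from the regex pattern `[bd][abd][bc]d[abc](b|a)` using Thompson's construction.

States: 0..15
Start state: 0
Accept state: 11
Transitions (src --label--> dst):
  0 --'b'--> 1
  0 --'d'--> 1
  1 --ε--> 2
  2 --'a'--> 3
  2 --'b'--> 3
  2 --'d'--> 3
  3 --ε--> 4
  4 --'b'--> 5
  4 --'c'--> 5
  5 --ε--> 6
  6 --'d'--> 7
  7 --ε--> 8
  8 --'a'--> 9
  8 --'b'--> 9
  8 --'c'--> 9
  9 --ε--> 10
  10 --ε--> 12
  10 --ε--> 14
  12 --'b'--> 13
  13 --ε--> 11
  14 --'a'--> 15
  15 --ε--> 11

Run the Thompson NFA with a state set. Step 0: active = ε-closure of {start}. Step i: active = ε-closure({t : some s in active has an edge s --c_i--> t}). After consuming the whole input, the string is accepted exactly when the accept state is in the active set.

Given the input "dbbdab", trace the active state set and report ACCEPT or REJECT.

Answer: ACCEPT

Trace:
start: ε-closure({0}) = {0}
'd' @ 1: {1,2}
'b' @ 2: {3,4}
'b' @ 3: {5,6}
'd' @ 4: {7,8}
'a' @ 5: {9,10,12,14}
'b' @ 6: {11,13}  [accepting]
after full input: {11,13}  (accept=11 in)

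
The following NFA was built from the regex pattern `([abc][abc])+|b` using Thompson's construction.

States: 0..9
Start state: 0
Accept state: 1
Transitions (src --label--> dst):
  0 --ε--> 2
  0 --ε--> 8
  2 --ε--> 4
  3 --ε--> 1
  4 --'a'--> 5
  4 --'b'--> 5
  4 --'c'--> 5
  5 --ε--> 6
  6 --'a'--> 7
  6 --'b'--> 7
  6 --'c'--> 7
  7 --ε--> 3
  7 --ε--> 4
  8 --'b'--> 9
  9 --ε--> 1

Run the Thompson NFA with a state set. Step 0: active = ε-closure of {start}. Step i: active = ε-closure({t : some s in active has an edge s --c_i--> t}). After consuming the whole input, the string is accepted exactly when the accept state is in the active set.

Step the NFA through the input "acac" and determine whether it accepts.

S₀ = ε-closure({0}) = {0,2,4,8}
'a' @ 1: {5,6}
'c' @ 2: {1,3,4,7}  (accept∈set)
'a' @ 3: {5,6}
'c' @ 4: {1,3,4,7}  (accept∈set)
end set {1,3,4,7} — state 1 in

Answer: ACCEPT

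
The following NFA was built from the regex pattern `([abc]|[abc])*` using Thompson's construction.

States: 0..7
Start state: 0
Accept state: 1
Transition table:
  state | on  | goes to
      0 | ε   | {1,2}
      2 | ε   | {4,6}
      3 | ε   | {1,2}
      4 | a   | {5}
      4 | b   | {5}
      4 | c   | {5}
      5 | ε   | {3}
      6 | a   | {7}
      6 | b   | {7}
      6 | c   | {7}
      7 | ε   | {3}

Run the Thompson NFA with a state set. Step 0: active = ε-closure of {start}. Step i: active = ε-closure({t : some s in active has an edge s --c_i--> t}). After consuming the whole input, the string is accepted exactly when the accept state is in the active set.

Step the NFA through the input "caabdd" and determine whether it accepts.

Answer: REJECT

Trace:
S₀ = ε-closure({0}) = {0,1,2,4,6}
'c' @ 1: {1,2,3,4,5,6,7}  ✓accept
'a' @ 2: {1,2,3,4,5,6,7}  ✓accept
'a' @ 3: {1,2,3,4,5,6,7}  ✓accept
'b' @ 4: {1,2,3,4,5,6,7}  ✓accept
'd' @ 5: {}  — state set empty
rest 'd' ignored (set empty)
end set {} — state 1 not in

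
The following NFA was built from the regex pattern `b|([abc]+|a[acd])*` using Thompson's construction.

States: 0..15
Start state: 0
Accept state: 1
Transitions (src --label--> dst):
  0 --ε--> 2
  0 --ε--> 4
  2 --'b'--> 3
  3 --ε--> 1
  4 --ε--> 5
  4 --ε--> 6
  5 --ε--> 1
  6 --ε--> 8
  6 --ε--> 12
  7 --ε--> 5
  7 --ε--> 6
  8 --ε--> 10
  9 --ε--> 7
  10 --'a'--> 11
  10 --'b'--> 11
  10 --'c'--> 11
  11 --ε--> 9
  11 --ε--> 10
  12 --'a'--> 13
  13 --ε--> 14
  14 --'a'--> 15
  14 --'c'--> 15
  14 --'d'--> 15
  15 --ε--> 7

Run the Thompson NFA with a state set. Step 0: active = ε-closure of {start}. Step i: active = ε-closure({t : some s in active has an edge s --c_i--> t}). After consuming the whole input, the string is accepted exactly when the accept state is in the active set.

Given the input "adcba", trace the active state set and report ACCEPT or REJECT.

S₀ = ε-closure({0}) = {0,1,2,4,5,6,8,10,12}
'a' @ 1: {1,5,6,7,8,9,10,11,12,13,14}  ✓accept
'd' @ 2: {1,5,6,7,8,10,12,15}  ✓accept
'c' @ 3: {1,5,6,7,8,9,10,11,12}  ✓accept
'b' @ 4: {1,5,6,7,8,9,10,11,12}  ✓accept
'a' @ 5: {1,5,6,7,8,9,10,11,12,13,14}  ✓accept
end set {1,5,6,7,8,9,10,11,12,13,14} — state 1 in

Answer: ACCEPT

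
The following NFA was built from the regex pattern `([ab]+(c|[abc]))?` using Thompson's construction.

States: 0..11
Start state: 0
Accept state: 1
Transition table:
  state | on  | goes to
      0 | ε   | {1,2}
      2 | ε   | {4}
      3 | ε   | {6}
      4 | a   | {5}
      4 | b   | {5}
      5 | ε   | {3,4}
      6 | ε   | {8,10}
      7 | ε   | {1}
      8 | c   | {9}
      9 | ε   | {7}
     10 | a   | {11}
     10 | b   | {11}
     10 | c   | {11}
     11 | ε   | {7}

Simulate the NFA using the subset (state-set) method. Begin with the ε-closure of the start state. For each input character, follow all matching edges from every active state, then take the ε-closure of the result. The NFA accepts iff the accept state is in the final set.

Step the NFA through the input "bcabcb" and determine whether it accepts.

S₀ = ε-closure({0}) = {0,1,2,4}
'b' @ 1: {3,4,5,6,8,10}
'c' @ 2: {1,7,9,11}  [accepting]
'a' @ 3: {}  — state set empty
rest 'bcb' ignored (set empty)
after full input: {}  (accept=1 not in)

Answer: REJECT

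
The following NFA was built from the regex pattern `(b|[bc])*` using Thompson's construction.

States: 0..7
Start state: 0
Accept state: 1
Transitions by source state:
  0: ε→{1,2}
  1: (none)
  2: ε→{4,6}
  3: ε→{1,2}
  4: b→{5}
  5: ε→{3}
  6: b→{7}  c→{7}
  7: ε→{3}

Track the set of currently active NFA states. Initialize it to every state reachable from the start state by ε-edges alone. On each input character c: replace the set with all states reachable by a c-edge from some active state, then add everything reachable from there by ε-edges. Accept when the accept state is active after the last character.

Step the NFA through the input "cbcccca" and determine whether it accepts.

initial (ε-close {0}): {0,1,2,4,6}
'c' @ 1: {1,2,3,4,6,7}  (accept∈set)
'b' @ 2: {1,2,3,4,5,6,7}  (accept∈set)
'c' @ 3: {1,2,3,4,6,7}  (accept∈set)
'c' @ 4: {1,2,3,4,6,7}  (accept∈set)
'c' @ 5: {1,2,3,4,6,7}  (accept∈set)
'c' @ 6: {1,2,3,4,6,7}  (accept∈set)
'a' @ 7: {}  — state set empty
end set {} — state 1 not in

Answer: REJECT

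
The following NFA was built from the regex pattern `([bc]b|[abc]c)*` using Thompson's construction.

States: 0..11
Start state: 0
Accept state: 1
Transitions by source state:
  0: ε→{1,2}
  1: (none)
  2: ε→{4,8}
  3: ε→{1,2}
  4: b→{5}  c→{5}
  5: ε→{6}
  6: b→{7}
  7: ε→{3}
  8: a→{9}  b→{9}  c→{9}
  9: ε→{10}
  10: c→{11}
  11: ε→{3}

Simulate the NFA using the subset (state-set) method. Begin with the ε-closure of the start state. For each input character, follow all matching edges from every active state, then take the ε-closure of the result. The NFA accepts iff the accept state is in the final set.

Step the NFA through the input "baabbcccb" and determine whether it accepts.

S₀ = ε-closure({0}) = {0,1,2,4,8}
'b' @ 1: {5,6,9,10}
'a' @ 2: {}  — dead — no transitions
rest 'abbcccb' ignored (set empty)
final: {}; accept 1 not in set

Answer: REJECT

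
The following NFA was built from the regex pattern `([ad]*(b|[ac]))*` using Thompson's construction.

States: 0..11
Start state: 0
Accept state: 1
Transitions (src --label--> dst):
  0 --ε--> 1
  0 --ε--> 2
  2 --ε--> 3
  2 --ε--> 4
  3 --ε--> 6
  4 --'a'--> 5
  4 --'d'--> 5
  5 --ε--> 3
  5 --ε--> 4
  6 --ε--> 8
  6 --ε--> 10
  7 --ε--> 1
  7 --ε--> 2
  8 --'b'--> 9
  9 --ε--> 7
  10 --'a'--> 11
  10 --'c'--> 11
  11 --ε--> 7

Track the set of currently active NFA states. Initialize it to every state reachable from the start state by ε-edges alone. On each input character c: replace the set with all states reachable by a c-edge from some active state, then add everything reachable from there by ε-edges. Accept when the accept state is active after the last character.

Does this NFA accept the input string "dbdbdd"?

Answer: REJECT

Derivation:
S₀ = ε-closure({0}) = {0,1,2,3,4,6,8,10}
'd' @ 1: {3,4,5,6,8,10}
'b' @ 2: {1,2,3,4,6,7,8,9,10}  ✓accept
'd' @ 3: {3,4,5,6,8,10}
'b' @ 4: {1,2,3,4,6,7,8,9,10}  ✓accept
'd' @ 5: {3,4,5,6,8,10}
'd' @ 6: {3,4,5,6,8,10}
final: {3,4,5,6,8,10}; accept 1 not in set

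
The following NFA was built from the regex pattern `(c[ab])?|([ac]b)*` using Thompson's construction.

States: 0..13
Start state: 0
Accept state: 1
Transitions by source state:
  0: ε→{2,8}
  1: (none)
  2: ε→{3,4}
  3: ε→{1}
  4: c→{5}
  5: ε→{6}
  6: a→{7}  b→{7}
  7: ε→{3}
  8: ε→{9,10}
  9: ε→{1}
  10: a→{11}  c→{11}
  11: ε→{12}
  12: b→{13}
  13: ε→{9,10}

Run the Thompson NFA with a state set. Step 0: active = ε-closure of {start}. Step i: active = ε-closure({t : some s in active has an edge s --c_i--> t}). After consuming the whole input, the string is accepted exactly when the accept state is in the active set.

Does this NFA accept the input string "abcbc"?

Answer: REJECT

Derivation:
S₀ = ε-closure({0}) = {0,1,2,3,4,8,9,10}
'a' @ 1: {11,12}
'b' @ 2: {1,9,10,13}  [accepting]
'c' @ 3: {11,12}
'b' @ 4: {1,9,10,13}  [accepting]
'c' @ 5: {11,12}
after full input: {11,12}  (accept=1 not in)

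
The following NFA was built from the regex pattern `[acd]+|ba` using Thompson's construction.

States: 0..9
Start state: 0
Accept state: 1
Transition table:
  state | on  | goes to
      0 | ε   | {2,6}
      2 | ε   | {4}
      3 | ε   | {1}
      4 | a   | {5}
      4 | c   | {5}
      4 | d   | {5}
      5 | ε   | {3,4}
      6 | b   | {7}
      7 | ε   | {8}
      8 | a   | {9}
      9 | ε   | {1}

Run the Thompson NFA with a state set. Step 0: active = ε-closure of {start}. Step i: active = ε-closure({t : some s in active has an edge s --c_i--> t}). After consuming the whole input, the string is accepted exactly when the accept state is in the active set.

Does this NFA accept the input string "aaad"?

Answer: ACCEPT

Derivation:
start: ε-closure({0}) = {0,2,4,6}
'a' @ 1: {1,3,4,5}  ✓accept
'a' @ 2: {1,3,4,5}  ✓accept
'a' @ 3: {1,3,4,5}  ✓accept
'd' @ 4: {1,3,4,5}  ✓accept
final: {1,3,4,5}; accept 1 in set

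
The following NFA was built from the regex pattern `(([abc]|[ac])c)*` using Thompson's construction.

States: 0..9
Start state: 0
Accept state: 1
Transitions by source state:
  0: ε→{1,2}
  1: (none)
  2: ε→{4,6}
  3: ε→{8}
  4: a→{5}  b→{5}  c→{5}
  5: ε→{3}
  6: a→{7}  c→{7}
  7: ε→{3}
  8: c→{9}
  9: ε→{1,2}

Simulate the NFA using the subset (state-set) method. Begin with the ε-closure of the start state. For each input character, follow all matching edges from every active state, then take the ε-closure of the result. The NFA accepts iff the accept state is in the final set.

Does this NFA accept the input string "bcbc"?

start: ε-closure({0}) = {0,1,2,4,6}
'b' @ 1: {3,5,8}
'c' @ 2: {1,2,4,6,9}  ✓accept
'b' @ 3: {3,5,8}
'c' @ 4: {1,2,4,6,9}  ✓accept
end set {1,2,4,6,9} — state 1 in

Answer: ACCEPT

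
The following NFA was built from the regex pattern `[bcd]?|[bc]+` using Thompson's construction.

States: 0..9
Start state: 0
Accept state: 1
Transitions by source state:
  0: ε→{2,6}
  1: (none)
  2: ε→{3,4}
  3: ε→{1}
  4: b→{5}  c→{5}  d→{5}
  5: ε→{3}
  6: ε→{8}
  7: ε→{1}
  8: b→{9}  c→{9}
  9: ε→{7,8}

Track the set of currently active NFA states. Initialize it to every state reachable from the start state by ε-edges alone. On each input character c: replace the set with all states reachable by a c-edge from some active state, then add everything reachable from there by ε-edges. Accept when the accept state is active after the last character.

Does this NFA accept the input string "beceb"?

S₀ = ε-closure({0}) = {0,1,2,3,4,6,8}
'b' @ 1: {1,3,5,7,8,9}  ✓accept
'e' @ 2: {}  — state set empty
rest 'ceb' ignored (set empty)
end set {} — state 1 not in

Answer: REJECT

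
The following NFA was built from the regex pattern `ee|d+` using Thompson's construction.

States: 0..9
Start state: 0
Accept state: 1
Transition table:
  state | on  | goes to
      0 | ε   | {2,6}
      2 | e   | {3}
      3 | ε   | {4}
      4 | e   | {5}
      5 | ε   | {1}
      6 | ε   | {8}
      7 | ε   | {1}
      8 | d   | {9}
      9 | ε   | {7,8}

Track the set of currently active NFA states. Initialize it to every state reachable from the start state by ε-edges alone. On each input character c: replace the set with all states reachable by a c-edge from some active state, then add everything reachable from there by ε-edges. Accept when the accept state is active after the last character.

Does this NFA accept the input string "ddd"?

Answer: ACCEPT

Steps:
initial (ε-close {0}): {0,2,6,8}
'd' @ 1: {1,7,8,9}  ✓accept
'd' @ 2: {1,7,8,9}  ✓accept
'd' @ 3: {1,7,8,9}  ✓accept
after full input: {1,7,8,9}  (accept=1 in)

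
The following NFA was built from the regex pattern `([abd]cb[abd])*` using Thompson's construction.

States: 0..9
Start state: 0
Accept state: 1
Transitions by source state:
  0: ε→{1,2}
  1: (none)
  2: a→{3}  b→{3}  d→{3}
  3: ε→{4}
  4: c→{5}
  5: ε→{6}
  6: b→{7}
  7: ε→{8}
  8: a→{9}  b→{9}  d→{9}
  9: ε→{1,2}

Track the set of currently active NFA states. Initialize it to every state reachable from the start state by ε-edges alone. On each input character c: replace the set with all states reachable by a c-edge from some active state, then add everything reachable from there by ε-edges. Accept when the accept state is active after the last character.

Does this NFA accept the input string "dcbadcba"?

start: ε-closure({0}) = {0,1,2}
'd' @ 1: {3,4}
'c' @ 2: {5,6}
'b' @ 3: {7,8}
'a' @ 4: {1,2,9}  [accepting]
'd' @ 5: {3,4}
'c' @ 6: {5,6}
'b' @ 7: {7,8}
'a' @ 8: {1,2,9}  [accepting]
final: {1,2,9}; accept 1 in set

Answer: ACCEPT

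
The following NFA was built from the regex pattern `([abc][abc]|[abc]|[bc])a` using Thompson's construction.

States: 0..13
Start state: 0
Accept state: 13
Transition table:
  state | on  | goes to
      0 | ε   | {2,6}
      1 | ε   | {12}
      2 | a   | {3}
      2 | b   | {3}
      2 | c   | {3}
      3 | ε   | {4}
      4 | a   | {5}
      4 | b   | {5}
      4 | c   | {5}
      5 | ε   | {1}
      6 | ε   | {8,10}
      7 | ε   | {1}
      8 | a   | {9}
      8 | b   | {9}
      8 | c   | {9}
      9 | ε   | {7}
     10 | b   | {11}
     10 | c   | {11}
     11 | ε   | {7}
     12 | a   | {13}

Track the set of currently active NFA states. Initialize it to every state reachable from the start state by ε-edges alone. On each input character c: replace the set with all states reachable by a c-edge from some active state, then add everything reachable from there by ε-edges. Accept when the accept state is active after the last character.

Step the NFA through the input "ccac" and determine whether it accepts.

Answer: REJECT

Derivation:
start: ε-closure({0}) = {0,2,6,8,10}
'c' @ 1: {1,3,4,7,9,11,12}
'c' @ 2: {1,5,12}
'a' @ 3: {13}  (accept∈set)
'c' @ 4: {}  — state set empty
final: {}; accept 13 not in set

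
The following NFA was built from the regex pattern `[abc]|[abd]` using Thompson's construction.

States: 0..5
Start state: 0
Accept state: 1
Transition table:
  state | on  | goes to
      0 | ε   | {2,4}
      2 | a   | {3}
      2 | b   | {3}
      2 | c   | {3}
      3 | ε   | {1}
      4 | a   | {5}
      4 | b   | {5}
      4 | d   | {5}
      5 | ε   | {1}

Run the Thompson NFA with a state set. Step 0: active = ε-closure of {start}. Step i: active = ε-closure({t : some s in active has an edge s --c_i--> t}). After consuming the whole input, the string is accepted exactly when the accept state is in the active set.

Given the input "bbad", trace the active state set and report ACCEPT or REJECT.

Answer: REJECT

Steps:
start: ε-closure({0}) = {0,2,4}
'b' @ 1: {1,3,5}  (accept∈set)
'b' @ 2: {}  — dead — no transitions
rest 'ad' ignored (set empty)
after full input: {}  (accept=1 not in)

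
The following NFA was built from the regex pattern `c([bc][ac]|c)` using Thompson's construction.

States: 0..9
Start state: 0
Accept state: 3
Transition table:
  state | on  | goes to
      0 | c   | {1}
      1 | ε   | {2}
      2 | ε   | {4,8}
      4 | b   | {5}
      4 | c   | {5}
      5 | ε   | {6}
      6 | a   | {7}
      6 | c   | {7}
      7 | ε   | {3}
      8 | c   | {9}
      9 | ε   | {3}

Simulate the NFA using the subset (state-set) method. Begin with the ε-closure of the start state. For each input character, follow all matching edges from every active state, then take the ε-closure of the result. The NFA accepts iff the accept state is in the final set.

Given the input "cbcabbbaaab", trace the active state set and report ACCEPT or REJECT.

S₀ = ε-closure({0}) = {0}
'c' @ 1: {1,2,4,8}
'b' @ 2: {5,6}
'c' @ 3: {3,7}  (accept∈set)
'a' @ 4: {}  — dead — no transitions
rest 'bbbaaab' ignored (set empty)
after full input: {}  (accept=3 not in)

Answer: REJECT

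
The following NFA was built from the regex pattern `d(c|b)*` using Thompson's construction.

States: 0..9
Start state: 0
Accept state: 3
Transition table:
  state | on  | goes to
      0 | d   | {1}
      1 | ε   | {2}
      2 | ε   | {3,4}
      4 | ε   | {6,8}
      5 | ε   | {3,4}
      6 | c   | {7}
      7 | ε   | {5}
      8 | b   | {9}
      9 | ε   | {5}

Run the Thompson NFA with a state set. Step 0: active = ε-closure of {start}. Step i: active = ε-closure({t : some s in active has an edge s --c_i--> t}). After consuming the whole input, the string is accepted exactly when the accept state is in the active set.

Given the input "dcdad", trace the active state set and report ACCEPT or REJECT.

Answer: REJECT

Steps:
S₀ = ε-closure({0}) = {0}
'd' @ 1: {1,2,3,4,6,8}  [accepting]
'c' @ 2: {3,4,5,6,7,8}  [accepting]
'd' @ 3: {}  — dead — no transitions
rest 'ad' ignored (set empty)
end set {} — state 3 not in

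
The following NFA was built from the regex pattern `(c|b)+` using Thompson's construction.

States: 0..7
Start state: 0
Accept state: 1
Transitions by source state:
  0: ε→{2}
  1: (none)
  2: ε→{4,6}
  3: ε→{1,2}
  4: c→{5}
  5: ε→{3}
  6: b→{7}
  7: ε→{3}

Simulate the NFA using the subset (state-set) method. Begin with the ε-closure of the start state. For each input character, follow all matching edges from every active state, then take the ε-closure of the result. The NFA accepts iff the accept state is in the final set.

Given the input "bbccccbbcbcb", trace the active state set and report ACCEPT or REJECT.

start: ε-closure({0}) = {0,2,4,6}
'b' @ 1: {1,2,3,4,6,7}  (accept∈set)
'b' @ 2: {1,2,3,4,6,7}  (accept∈set)
'c' @ 3: {1,2,3,4,5,6}  (accept∈set)
'c' @ 4: {1,2,3,4,5,6}  (accept∈set)
'c' @ 5: {1,2,3,4,5,6}  (accept∈set)
'c' @ 6: {1,2,3,4,5,6}  (accept∈set)
'b' @ 7: {1,2,3,4,6,7}  (accept∈set)
'b' @ 8: {1,2,3,4,6,7}  (accept∈set)
'c' @ 9: {1,2,3,4,5,6}  (accept∈set)
'b' @ 10: {1,2,3,4,6,7}  (accept∈set)
'c' @ 11: {1,2,3,4,5,6}  (accept∈set)
'b' @ 12: {1,2,3,4,6,7}  (accept∈set)
final: {1,2,3,4,6,7}; accept 1 in set

Answer: ACCEPT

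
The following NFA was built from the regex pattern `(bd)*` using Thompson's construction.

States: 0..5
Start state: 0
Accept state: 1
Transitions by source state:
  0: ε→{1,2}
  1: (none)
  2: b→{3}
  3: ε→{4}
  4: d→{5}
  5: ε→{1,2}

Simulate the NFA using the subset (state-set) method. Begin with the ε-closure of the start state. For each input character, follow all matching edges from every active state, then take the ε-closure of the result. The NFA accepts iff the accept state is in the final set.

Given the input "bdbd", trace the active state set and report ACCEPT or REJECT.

start: ε-closure({0}) = {0,1,2}
'b' @ 1: {3,4}
'd' @ 2: {1,2,5}  [accepting]
'b' @ 3: {3,4}
'd' @ 4: {1,2,5}  [accepting]
final: {1,2,5}; accept 1 in set

Answer: ACCEPT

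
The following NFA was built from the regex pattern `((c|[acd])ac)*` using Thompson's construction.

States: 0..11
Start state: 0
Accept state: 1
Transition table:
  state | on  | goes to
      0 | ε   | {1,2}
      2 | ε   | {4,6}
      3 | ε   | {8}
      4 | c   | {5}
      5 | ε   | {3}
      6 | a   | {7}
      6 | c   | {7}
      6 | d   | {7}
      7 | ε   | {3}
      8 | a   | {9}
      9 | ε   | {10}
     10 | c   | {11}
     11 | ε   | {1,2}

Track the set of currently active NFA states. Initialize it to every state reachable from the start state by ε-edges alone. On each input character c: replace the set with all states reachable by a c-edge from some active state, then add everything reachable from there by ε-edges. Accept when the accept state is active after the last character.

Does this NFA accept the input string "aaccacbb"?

start: ε-closure({0}) = {0,1,2,4,6}
'a' @ 1: {3,7,8}
'a' @ 2: {9,10}
'c' @ 3: {1,2,4,6,11}  (accept∈set)
'c' @ 4: {3,5,7,8}
'a' @ 5: {9,10}
'c' @ 6: {1,2,4,6,11}  (accept∈set)
'b' @ 7: {}  — state set empty
rest 'b' ignored (set empty)
final: {}; accept 1 not in set

Answer: REJECT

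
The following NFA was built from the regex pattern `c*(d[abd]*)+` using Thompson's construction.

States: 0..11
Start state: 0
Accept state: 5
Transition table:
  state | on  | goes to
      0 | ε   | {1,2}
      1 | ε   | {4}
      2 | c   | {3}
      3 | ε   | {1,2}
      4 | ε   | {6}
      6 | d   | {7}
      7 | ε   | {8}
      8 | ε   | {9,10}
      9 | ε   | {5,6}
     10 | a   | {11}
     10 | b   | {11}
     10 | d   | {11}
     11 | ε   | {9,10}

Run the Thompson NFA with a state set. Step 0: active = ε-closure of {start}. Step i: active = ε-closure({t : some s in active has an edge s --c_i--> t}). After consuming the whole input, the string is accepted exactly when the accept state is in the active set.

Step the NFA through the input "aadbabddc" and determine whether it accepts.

start: ε-closure({0}) = {0,1,2,4,6}
'a' @ 1: {}  — no active states
rest 'adbabddc' ignored (set empty)
after full input: {}  (accept=5 not in)

Answer: REJECT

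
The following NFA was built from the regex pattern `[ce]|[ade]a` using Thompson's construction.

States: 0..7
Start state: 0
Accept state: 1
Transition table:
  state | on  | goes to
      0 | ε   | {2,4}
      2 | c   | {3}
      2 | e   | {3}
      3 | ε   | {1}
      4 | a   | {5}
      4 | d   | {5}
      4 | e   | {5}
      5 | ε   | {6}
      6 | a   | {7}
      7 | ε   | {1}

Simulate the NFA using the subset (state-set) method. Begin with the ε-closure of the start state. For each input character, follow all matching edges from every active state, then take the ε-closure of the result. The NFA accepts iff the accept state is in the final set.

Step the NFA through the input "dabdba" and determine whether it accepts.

Answer: REJECT

Trace:
initial (ε-close {0}): {0,2,4}
'd' @ 1: {5,6}
'a' @ 2: {1,7}  ✓accept
'b' @ 3: {}  — no active states
rest 'dba' ignored (set empty)
end set {} — state 1 not in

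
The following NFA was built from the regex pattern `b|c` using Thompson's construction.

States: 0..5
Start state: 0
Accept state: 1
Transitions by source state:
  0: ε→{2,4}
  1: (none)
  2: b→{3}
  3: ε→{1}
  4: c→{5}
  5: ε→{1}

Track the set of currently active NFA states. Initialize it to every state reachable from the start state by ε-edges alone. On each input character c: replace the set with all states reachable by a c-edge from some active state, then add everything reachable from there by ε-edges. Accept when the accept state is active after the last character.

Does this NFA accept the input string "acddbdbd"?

start: ε-closure({0}) = {0,2,4}
'a' @ 1: {}  — dead — no transitions
rest 'cddbdbd' ignored (set empty)
after full input: {}  (accept=1 not in)

Answer: REJECT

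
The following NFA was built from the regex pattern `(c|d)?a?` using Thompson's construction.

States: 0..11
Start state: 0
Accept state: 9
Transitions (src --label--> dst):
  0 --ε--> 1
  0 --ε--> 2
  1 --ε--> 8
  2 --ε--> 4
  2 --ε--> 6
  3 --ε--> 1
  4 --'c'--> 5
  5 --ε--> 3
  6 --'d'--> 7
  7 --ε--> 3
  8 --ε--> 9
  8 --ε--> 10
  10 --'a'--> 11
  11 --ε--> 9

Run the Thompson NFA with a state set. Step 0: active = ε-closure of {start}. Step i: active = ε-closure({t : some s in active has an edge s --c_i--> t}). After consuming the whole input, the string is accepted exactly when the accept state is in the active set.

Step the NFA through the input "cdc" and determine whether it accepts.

Answer: REJECT

Derivation:
S₀ = ε-closure({0}) = {0,1,2,4,6,8,9,10}
'c' @ 1: {1,3,5,8,9,10}  ✓accept
'd' @ 2: {}  — state set empty
rest 'c' ignored (set empty)
final: {}; accept 9 not in set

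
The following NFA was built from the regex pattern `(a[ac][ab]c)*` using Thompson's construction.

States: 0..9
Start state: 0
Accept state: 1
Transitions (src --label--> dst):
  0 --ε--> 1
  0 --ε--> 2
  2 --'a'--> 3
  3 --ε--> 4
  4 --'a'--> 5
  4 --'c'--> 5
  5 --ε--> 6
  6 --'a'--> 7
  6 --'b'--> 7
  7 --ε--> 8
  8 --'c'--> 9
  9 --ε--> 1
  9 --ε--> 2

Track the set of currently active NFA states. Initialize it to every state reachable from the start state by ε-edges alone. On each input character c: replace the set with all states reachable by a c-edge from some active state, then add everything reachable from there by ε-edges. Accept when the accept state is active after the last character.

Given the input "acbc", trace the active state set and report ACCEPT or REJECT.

S₀ = ε-closure({0}) = {0,1,2}
'a' @ 1: {3,4}
'c' @ 2: {5,6}
'b' @ 3: {7,8}
'c' @ 4: {1,2,9}  [accepting]
end set {1,2,9} — state 1 in

Answer: ACCEPT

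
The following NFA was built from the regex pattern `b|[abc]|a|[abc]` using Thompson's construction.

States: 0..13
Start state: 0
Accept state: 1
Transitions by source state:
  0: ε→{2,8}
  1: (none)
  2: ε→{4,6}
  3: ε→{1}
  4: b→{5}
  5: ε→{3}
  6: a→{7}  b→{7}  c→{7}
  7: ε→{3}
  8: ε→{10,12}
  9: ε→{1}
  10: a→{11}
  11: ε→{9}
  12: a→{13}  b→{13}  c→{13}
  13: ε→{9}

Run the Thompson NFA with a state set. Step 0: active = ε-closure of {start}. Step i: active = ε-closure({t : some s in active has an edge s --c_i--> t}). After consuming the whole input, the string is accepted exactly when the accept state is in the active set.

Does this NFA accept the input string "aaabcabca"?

Answer: REJECT

Derivation:
initial (ε-close {0}): {0,2,4,6,8,10,12}
'a' @ 1: {1,3,7,9,11,13}  [accepting]
'a' @ 2: {}  — no active states
rest 'abcabca' ignored (set empty)
final: {}; accept 1 not in set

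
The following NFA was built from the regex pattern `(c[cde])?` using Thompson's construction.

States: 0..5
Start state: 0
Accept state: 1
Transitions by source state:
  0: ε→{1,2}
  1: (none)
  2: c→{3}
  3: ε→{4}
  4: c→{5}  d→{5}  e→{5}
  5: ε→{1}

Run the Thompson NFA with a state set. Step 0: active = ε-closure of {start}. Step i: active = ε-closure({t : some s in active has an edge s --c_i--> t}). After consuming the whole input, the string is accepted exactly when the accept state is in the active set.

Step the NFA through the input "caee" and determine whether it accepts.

Answer: REJECT

Trace:
start: ε-closure({0}) = {0,1,2}
'c' @ 1: {3,4}
'a' @ 2: {}  — dead — no transitions
rest 'ee' ignored (set empty)
after full input: {}  (accept=1 not in)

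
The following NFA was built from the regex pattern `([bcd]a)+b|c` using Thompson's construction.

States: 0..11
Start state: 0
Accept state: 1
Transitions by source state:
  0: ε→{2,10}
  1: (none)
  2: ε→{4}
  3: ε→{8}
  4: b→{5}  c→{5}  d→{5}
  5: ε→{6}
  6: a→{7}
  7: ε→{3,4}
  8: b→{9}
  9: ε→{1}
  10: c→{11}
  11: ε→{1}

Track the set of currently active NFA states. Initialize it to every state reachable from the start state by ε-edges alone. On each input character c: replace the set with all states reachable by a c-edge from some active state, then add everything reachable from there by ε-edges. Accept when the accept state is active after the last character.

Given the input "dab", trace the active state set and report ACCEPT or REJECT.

Answer: ACCEPT

Trace:
initial (ε-close {0}): {0,2,4,10}
'd' @ 1: {5,6}
'a' @ 2: {3,4,7,8}
'b' @ 3: {1,5,6,9}  ✓accept
final: {1,5,6,9}; accept 1 in set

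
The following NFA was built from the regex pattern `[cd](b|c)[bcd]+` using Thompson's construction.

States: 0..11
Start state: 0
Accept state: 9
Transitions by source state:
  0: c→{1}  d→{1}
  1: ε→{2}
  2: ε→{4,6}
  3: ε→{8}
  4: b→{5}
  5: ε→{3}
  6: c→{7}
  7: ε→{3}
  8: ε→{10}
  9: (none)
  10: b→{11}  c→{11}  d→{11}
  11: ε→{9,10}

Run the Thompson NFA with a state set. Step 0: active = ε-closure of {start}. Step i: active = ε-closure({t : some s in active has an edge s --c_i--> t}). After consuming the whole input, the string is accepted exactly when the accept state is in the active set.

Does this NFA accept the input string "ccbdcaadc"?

Answer: REJECT

Trace:
initial (ε-close {0}): {0}
'c' @ 1: {1,2,4,6}
'c' @ 2: {3,7,8,10}
'b' @ 3: {9,10,11}  (accept∈set)
'd' @ 4: {9,10,11}  (accept∈set)
'c' @ 5: {9,10,11}  (accept∈set)
'a' @ 6: {}  — dead — no transitions
rest 'adc' ignored (set empty)
after full input: {}  (accept=9 not in)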